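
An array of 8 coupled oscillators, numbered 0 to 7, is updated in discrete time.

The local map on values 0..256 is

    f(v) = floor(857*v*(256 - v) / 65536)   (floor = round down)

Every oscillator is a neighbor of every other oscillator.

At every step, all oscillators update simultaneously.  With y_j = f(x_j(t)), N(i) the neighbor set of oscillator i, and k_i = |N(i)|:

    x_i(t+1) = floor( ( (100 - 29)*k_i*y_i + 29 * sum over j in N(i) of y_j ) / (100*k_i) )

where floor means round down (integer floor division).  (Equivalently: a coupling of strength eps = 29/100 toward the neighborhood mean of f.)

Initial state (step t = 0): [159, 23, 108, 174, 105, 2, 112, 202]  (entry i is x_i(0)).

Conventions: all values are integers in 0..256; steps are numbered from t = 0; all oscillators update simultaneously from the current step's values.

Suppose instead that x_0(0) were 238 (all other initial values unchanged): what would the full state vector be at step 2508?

Answer: [213, 213, 213, 213, 213, 213, 213, 213]
Key observation: The state at step 20, [213, 213, 213, 213, 213, 213, 213, 213], reappears at step 22: the system is in a cycle of period 2 from step 20 on.  Therefore the state at step 2508 equals the state at step 20 + ((2508 - 20) mod 2) = 20, which is [213, 213, 213, 213, 213, 213, 213, 213].

Derivation:
t=0: [238, 23, 108, 174, 105, 2, 112, 202]
t=1: [82, 91, 184, 169, 183, 49, 185, 139]
t=2: [183, 190, 175, 187, 175, 147, 173, 201]
t=3: [174, 167, 182, 170, 182, 198, 183, 154]
t=4: [184, 189, 177, 187, 177, 160, 176, 197]
t=5: [173, 168, 179, 170, 179, 191, 181, 159]
t=6: [185, 189, 181, 188, 181, 169, 179, 195]
t=7: [171, 167, 175, 168, 175, 185, 177, 160]
t=8: [189, 191, 185, 191, 185, 176, 183, 195]
t=9: [165, 163, 170, 163, 170, 178, 172, 159]
t=10: [195, 196, 191, 196, 191, 184, 189, 198]
t=11: [156, 155, 161, 155, 161, 168, 163, 153]
t=12: [202, 203, 200, 203, 200, 195, 198, 204]
t=13: [142, 141, 145, 141, 145, 151, 148, 140]
t=14: [210, 211, 210, 211, 210, 208, 209, 211]
t=15: [126, 124, 126, 124, 126, 128, 127, 124]
t=16: [214, 214, 214, 214, 214, 214, 214, 214]
t=17: [117, 117, 117, 117, 117, 117, 117, 117]
t=18: [212, 212, 212, 212, 212, 212, 212, 212]
t=19: [121, 121, 121, 121, 121, 121, 121, 121]
t=20: [213, 213, 213, 213, 213, 213, 213, 213]
t=21: [119, 119, 119, 119, 119, 119, 119, 119]
t=22: [213, 213, 213, 213, 213, 213, 213, 213]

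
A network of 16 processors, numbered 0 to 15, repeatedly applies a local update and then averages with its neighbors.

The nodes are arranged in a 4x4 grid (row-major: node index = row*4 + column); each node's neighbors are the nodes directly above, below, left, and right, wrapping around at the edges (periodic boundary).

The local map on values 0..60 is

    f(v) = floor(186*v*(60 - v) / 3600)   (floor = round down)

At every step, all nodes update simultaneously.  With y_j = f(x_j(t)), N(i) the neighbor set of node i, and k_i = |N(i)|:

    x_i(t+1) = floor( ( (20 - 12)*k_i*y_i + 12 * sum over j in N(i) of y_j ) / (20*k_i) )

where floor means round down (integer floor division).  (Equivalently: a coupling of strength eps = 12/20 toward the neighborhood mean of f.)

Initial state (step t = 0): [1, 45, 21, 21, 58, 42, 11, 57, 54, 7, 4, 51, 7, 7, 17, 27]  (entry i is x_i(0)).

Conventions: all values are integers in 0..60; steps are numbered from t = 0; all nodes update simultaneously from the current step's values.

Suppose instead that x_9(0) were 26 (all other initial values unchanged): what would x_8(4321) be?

Answer: x_8(4321) = 38
Key observation: The state at step 8, [42, 43, 43, 42, 42, 42, 42, 42, 42, 43, 43, 42, 43, 43, 43, 43], reappears at step 10: the system is in a cycle of period 2 from step 8 on.  Therefore the state at step 4321 equals the state at step 8 + ((4321 - 8) mod 2) = 9, which is [38, 37, 37, 38, 39, 38, 38, 39, 38, 37, 37, 38, 37, 37, 37, 37].

Derivation:
t=0: [1, 45, 21, 21, 58, 42, 11, 57, 54, 26, 4, 51, 7, 7, 17, 27]
t=1: [16, 29, 37, 31, 11, 32, 25, 17, 20, 30, 24, 21, 20, 27, 32, 36]
t=2: [38, 44, 44, 42, 34, 43, 43, 38, 39, 44, 44, 41, 41, 45, 44, 43]
t=3: [41, 36, 36, 39, 42, 37, 37, 41, 40, 36, 36, 39, 39, 35, 35, 38]
t=4: [41, 43, 43, 41, 40, 42, 42, 40, 41, 43, 43, 42, 42, 44, 44, 42]
t=5: [39, 37, 37, 39, 40, 38, 38, 40, 39, 37, 37, 39, 38, 36, 36, 38]
t=6: [42, 43, 43, 42, 41, 42, 42, 41, 42, 43, 43, 42, 42, 43, 43, 42]
t=7: [38, 37, 37, 38, 39, 38, 38, 39, 38, 37, 37, 38, 38, 37, 37, 38]
t=8: [42, 43, 43, 42, 42, 42, 42, 42, 42, 43, 43, 42, 43, 43, 43, 43]
t=9: [38, 37, 37, 38, 39, 38, 38, 39, 38, 37, 37, 38, 37, 37, 37, 37]
t=10: [42, 43, 43, 42, 42, 42, 42, 42, 42, 43, 43, 42, 43, 43, 43, 43]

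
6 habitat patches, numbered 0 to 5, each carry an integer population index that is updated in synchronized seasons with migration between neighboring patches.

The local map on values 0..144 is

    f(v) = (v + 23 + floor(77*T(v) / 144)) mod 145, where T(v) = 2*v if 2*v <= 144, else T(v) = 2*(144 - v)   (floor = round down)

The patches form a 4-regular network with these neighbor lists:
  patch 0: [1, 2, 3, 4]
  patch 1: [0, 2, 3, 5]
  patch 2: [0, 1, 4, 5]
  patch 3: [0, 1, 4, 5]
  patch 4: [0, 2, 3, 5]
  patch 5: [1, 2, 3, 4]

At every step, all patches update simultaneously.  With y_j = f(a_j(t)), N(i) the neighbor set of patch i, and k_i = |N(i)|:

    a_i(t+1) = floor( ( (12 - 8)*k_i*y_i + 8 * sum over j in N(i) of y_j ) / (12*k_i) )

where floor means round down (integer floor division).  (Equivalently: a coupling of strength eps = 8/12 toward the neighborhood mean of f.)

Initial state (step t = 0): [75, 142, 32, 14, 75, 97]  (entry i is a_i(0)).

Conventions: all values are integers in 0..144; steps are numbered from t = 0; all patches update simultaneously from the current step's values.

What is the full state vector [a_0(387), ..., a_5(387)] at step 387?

Simulating step by step:
t=0: [75, 142, 32, 14, 75, 97]
t=1: [40, 39, 46, 33, 40, 39]
t=2: [104, 103, 108, 99, 104, 103]
t=3: [24, 24, 24, 24, 24, 24]
t=4: [72, 72, 72, 72, 72, 72]
t=5: [27, 27, 27, 27, 27, 27]
t=6: [78, 78, 78, 78, 78, 78]
t=7: [26, 26, 26, 26, 26, 26]
t=8: [76, 76, 76, 76, 76, 76]
t=9: [26, 26, 26, 26, 26, 26]

Answer: [26, 26, 26, 26, 26, 26]
Key observation: The state at step 7, [26, 26, 26, 26, 26, 26], reappears at step 9: the system is in a cycle of period 2 from step 7 on.  Therefore the state at step 387 equals the state at step 7 + ((387 - 7) mod 2) = 7, which is [26, 26, 26, 26, 26, 26].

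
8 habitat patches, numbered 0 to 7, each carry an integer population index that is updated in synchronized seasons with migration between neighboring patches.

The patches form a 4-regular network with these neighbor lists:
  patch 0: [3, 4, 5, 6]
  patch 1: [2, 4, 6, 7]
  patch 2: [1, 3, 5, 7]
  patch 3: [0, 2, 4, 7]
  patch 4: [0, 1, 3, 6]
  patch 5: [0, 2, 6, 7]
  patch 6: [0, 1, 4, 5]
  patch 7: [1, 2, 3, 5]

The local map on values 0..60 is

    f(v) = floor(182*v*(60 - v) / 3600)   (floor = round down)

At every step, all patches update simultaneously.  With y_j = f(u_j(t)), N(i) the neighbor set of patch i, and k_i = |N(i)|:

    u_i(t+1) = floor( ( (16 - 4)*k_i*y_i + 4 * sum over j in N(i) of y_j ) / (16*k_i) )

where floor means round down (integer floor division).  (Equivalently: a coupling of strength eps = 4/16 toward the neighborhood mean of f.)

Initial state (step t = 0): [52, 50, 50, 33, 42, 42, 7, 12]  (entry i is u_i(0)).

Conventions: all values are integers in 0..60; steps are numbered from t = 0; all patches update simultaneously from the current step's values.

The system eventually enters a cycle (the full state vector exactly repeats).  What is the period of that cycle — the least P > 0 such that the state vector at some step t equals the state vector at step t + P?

Simulating step by step:
t=0: [52, 50, 50, 33, 42, 42, 7, 12]
t=1: [24, 25, 27, 40, 35, 34, 21, 30]
t=2: [42, 43, 44, 41, 43, 43, 41, 44]
t=3: [37, 36, 35, 38, 36, 36, 38, 35]
t=4: [42, 43, 43, 42, 42, 43, 42, 43]
t=5: [37, 36, 36, 37, 37, 36, 37, 36]
t=6: [43, 43, 43, 43, 43, 43, 43, 43]
t=7: [36, 36, 36, 36, 36, 36, 36, 36]
t=8: [43, 43, 43, 43, 43, 43, 43, 43]

Answer: 2
Key observation: The state at step 6, [43, 43, 43, 43, 43, 43, 43, 43], reappears at step 8 — and no state repeats earlier — so the cycle the system enters has period 2.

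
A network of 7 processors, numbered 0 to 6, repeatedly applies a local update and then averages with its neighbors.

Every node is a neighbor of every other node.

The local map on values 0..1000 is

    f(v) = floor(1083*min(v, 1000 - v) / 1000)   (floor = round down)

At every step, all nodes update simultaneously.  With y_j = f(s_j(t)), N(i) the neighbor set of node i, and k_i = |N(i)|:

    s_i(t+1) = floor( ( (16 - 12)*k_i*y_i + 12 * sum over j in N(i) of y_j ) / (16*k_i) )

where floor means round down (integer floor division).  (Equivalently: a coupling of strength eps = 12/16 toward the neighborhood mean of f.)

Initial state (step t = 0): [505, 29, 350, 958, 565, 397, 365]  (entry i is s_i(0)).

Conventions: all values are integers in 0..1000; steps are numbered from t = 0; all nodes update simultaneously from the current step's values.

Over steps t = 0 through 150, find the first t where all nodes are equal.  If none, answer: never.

Simulating step by step:
t=0: [505, 29, 350, 958, 565, 397, 365]  (not all equal)
t=1: [352, 289, 333, 291, 344, 339, 335]  (not all equal)
t=2: [356, 347, 353, 348, 355, 354, 353]  (not all equal)
t=3: [381, 380, 381, 380, 381, 381, 381]  (not all equal)
t=4: [411, 411, 411, 411, 411, 411, 411]  (all equal)

Answer: 4
Key observation: Synchronization is absorbing here: once all nodes are equal they stay equal, and step 4 is the first all-equal step.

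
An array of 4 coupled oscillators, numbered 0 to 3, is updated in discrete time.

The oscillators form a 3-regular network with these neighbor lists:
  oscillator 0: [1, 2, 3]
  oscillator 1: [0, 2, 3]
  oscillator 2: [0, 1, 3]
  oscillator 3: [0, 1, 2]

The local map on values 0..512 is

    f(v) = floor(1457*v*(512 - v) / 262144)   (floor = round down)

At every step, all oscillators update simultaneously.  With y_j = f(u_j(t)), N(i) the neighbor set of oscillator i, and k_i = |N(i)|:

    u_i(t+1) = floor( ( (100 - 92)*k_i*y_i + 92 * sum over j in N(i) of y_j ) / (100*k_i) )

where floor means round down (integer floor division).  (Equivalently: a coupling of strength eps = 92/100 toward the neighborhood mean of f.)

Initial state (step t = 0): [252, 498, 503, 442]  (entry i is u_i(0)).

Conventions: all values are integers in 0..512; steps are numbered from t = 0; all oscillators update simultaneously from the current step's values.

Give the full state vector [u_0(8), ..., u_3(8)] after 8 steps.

Simulating step by step:
t=0: [252, 498, 503, 442]
t=1: [100, 174, 177, 144]
t=2: [309, 287, 286, 294]
t=3: [356, 354, 354, 355]
t=4: [309, 309, 309, 309]
t=5: [348, 348, 348, 348]
t=6: [317, 317, 317, 317]
t=7: [343, 343, 343, 343]
t=8: [322, 322, 322, 322]

Answer: [322, 322, 322, 322]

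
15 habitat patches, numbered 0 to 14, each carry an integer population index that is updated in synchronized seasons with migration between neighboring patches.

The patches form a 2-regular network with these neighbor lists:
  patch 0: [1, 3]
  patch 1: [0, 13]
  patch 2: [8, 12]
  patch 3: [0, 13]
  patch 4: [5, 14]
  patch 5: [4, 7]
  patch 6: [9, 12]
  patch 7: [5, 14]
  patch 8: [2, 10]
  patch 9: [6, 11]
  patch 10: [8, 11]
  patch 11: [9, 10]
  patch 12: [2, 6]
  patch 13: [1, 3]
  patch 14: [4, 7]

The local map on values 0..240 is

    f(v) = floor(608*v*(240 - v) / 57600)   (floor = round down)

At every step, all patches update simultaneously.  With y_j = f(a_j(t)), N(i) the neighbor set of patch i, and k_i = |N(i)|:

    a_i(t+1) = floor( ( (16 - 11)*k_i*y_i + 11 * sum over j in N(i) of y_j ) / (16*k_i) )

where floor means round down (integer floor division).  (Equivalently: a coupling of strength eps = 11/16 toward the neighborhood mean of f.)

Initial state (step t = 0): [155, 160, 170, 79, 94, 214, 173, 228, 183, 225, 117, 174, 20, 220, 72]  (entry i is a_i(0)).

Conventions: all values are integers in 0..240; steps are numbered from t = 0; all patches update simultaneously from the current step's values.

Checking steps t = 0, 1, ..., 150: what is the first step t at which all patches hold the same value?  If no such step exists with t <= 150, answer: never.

Simulating step by step:
t=0: [155, 160, 170, 79, 94, 214, 173, 228, 183, 225, 117, 174, 20, 220, 72]  (not all equal)
t=1: [135, 105, 92, 105, 108, 77, 65, 72, 129, 94, 126, 101, 99, 106, 98]  (not all equal)
t=2: [149, 149, 147, 149, 142, 136, 137, 135, 148, 137, 149, 147, 136, 149, 140]  (not all equal)
t=3: [143, 143, 145, 143, 147, 147, 148, 148, 143, 146, 143, 145, 146, 143, 147]  (not all equal)
t=4: [146, 146, 145, 146, 144, 143, 143, 143, 145, 144, 145, 145, 144, 146, 143]  (not all equal)
t=5: [144, 144, 145, 144, 145, 145, 145, 146, 145, 145, 145, 145, 145, 144, 145]  (not all equal)
t=6: [145, 145, 145, 145, 145, 144, 145, 144, 145, 145, 145, 145, 145, 145, 144]  (not all equal)
t=7: [145, 145, 145, 145, 145, 145, 145, 145, 145, 145, 145, 145, 145, 145, 145]  (all equal)

Answer: 7
Key observation: Synchronization is absorbing here: once all patches are equal they stay equal, and step 7 is the first all-equal step.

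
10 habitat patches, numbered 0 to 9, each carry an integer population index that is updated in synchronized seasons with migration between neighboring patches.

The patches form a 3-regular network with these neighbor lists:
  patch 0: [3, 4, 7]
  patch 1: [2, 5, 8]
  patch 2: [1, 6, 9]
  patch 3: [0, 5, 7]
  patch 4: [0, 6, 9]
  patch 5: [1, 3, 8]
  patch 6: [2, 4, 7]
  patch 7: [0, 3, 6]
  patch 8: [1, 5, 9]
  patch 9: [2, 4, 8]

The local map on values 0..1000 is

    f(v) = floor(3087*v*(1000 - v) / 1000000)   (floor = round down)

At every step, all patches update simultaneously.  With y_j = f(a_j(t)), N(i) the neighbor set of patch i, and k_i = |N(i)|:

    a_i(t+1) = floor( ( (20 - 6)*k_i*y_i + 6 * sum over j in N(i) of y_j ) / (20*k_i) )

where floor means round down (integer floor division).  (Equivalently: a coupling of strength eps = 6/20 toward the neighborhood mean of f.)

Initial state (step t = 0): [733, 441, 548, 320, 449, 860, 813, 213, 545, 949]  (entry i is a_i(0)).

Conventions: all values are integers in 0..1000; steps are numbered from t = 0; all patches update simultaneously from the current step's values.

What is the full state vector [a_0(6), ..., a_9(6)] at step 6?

Answer: [741, 694, 703, 743, 725, 720, 734, 747, 701, 702]

Derivation:
t=0: [733, 441, 548, 320, 449, 860, 813, 213, 545, 949]
t=1: [617, 722, 672, 618, 656, 479, 532, 536, 663, 333]
t=2: [729, 647, 683, 736, 705, 742, 751, 759, 689, 686]
t=3: [606, 685, 662, 595, 634, 609, 591, 573, 658, 661]
t=4: [737, 678, 693, 742, 718, 724, 738, 751, 695, 693]
t=5: [597, 663, 651, 592, 622, 622, 603, 582, 652, 652]
t=6: [741, 694, 703, 743, 725, 720, 734, 747, 701, 702]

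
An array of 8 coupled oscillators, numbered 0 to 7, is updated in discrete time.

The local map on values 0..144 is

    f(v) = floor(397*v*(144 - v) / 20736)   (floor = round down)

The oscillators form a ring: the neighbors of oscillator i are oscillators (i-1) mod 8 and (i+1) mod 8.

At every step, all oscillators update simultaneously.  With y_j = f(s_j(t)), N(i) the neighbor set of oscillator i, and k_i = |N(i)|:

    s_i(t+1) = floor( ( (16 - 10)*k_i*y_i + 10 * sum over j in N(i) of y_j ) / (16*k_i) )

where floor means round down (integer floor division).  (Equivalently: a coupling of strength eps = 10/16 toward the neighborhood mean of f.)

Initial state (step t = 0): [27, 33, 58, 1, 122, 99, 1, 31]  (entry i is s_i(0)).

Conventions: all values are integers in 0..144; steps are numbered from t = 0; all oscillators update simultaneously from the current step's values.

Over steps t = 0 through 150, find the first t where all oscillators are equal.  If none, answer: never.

Simulating step by step:
t=0: [27, 33, 58, 1, 122, 99, 1, 31]  (not all equal)
t=1: [65, 74, 58, 46, 46, 48, 48, 44]  (not all equal)
t=2: [93, 97, 93, 88, 86, 87, 86, 89]  (not all equal)
t=3: [90, 88, 90, 93, 94, 94, 94, 92]  (not all equal)
t=4: [92, 93, 92, 90, 89, 89, 89, 91]  (not all equal)
t=5: [91, 90, 91, 92, 93, 93, 92, 92]  (not all equal)
t=6: [92, 92, 92, 91, 90, 90, 90, 91]  (not all equal)
t=7: [91, 91, 91, 92, 92, 93, 92, 92]  (not all equal)
t=8: [91, 92, 91, 91, 90, 90, 90, 91]  (not all equal)
t=9: [91, 91, 91, 92, 92, 93, 92, 92]  (not all equal)

Answer: never
Key observation: The state at step 7 reappears at step 9 — the system is in a cycle of period 2 from step 7 on.  No step 0..9 is synchronized, and the cycle repeats forever, so no step up to 150 (or ever) has all oscillators equal.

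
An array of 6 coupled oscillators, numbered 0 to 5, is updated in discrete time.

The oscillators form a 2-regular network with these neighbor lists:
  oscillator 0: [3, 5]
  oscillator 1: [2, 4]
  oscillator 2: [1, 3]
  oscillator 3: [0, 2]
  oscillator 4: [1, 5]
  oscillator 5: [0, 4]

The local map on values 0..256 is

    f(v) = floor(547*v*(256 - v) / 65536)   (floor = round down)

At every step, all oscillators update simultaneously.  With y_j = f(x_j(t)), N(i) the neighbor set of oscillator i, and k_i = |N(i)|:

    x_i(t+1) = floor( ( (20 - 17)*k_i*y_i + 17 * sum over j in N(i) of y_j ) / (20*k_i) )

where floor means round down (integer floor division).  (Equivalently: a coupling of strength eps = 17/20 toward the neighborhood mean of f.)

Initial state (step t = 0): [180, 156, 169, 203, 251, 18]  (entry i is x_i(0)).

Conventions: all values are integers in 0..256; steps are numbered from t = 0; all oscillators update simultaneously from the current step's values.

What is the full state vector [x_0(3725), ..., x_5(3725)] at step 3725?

Answer: [136, 136, 136, 136, 136, 136]
Key observation: The state at step 4, [136, 136, 136, 136, 136, 136], reappears at step 5: the system is in a cycle of period 1 from step 4 on.  Therefore the state at step 3725 equals the state at step 4 + ((3725 - 4) mod 1) = 4, which is [136, 136, 136, 136, 136, 136].

Derivation:
t=0: [180, 156, 169, 203, 251, 18]
t=1: [69, 75, 111, 113, 71, 57]
t=2: [112, 120, 125, 122, 104, 105]
t=3: [134, 133, 136, 135, 133, 132]
t=4: [136, 136, 136, 136, 136, 136]
t=5: [136, 136, 136, 136, 136, 136]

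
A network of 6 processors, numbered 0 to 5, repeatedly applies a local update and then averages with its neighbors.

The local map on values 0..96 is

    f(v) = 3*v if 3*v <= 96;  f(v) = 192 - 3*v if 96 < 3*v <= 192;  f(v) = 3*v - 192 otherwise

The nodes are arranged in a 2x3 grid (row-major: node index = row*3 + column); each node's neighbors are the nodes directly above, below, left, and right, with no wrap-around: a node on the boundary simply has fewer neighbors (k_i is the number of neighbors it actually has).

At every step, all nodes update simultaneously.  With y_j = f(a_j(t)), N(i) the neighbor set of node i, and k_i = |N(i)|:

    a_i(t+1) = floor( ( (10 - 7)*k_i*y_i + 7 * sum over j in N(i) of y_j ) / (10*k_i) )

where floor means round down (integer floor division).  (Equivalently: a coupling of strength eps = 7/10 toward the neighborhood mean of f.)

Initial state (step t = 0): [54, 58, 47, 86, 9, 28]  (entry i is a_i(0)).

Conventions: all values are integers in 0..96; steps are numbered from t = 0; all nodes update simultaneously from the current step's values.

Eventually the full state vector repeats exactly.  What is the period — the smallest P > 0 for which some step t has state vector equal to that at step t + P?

Simulating step by step:
t=0: [54, 58, 47, 86, 9, 28]
t=1: [38, 30, 51, 39, 47, 52]
t=2: [81, 66, 55, 67, 62, 42]
t=3: [20, 21, 33, 22, 20, 31]
t=4: [63, 68, 82, 61, 69, 81]
t=5: [8, 20, 38, 9, 21, 39]
t=6: [37, 56, 70, 38, 56, 71]
t=7: [60, 35, 21, 60, 35, 21]
t=8: [38, 63, 71, 38, 63, 71]
t=9: [51, 24, 14, 51, 24, 14]
t=10: [50, 57, 52, 50, 57, 52]
t=11: [34, 29, 30, 34, 29, 30]
t=12: [88, 88, 88, 88, 88, 88]
t=13: [72, 72, 72, 72, 72, 72]
t=14: [24, 24, 24, 24, 24, 24]
t=15: [72, 72, 72, 72, 72, 72]

Answer: 2
Key observation: The state at step 13, [72, 72, 72, 72, 72, 72], reappears at step 15 — and no state repeats earlier — so the cycle the system enters has period 2.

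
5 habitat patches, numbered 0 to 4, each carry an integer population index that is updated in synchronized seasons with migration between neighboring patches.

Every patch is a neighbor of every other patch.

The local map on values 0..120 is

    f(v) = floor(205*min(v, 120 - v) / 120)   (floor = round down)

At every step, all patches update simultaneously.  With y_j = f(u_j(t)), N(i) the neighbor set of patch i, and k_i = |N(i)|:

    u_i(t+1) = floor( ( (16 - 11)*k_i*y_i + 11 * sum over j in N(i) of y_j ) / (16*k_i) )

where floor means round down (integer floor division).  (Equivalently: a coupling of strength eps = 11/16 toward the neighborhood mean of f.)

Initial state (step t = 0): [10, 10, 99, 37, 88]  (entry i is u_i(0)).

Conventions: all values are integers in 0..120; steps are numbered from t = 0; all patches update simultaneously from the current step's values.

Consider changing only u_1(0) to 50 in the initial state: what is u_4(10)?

Answer: u_4(10) = 100
Key observation: This trace re-runs the system from the modified initial state.

Derivation:
t=0: [10, 50, 99, 37, 88]
t=1: [46, 55, 48, 52, 51]
t=2: [84, 86, 85, 85, 85]
t=3: [59, 59, 59, 59, 59]
t=4: [100, 100, 100, 100, 100]
t=5: [34, 34, 34, 34, 34]
t=6: [58, 58, 58, 58, 58]
t=7: [99, 99, 99, 99, 99]
t=8: [35, 35, 35, 35, 35]
t=9: [59, 59, 59, 59, 59]
t=10: [100, 100, 100, 100, 100]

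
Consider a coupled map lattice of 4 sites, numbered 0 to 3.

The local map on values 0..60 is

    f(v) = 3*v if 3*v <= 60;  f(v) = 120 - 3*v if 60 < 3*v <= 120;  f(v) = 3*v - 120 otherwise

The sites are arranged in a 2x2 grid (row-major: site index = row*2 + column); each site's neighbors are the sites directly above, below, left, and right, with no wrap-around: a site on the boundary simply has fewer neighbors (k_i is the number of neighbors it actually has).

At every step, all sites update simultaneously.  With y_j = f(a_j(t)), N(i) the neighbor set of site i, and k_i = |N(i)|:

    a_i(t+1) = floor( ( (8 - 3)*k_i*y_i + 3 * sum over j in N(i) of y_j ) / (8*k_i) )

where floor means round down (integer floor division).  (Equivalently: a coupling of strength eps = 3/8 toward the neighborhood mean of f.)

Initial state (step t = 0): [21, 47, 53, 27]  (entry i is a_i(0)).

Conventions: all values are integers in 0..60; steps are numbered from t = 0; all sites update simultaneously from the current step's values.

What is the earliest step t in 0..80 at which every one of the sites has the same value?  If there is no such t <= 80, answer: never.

Answer: 33
Key observation: Synchronization is absorbing here: once all sites are equal they stay equal, and step 33 is the first all-equal step.

Derivation:
t=0: [21, 47, 53, 27]  (not all equal)
t=1: [46, 31, 42, 35]  (not all equal)
t=2: [17, 23, 9, 15]  (not all equal)
t=3: [46, 49, 34, 42]  (not all equal)
t=4: [19, 21, 15, 12]  (not all equal)
t=5: [54, 53, 45, 41]  (not all equal)
t=6: [36, 32, 17, 12]  (not all equal)
t=7: [21, 24, 40, 36]  (not all equal)
t=8: [44, 42, 12, 16]  (not all equal)
t=9: [15, 15, 33, 37]  (not all equal)
t=10: [40, 38, 23, 18]  (not all equal)
t=11: [10, 13, 42, 44]  (not all equal)
t=12: [27, 32, 11, 15]  (not all equal)
t=13: [35, 30, 36, 38]  (not all equal)
t=14: [17, 22, 11, 11]  (not all equal)
t=15: [48, 49, 36, 36]  (not all equal)
t=16: [22, 23, 14, 14]  (not all equal)
t=17: [51, 49, 44, 43]  (not all equal)
t=18: [27, 24, 15, 12]  (not all equal)
t=19: [41, 44, 42, 39]  (not all equal)
t=20: [5, 8, 4, 5]  (not all equal)
t=21: [16, 20, 13, 16]  (not all equal)
t=22: [48, 55, 42, 48]  (not all equal)
t=23: [24, 37, 12, 24]  (not all equal)
t=24: [38, 23, 40, 38]  (not all equal)
t=25: [13, 34, 2, 13]  (not all equal)
t=26: [28, 25, 18, 28]  (not all equal)
t=27: [41, 41, 47, 41]  (not all equal)
t=28: [6, 3, 14, 6]  (not all equal)
t=29: [20, 12, 33, 20]  (not all equal)
t=30: [48, 45, 35, 48]  (not all equal)
t=31: [20, 18, 18, 20]  (not all equal)
t=32: [57, 56, 56, 57]  (not all equal)
t=33: [49, 49, 49, 49]  (all equal)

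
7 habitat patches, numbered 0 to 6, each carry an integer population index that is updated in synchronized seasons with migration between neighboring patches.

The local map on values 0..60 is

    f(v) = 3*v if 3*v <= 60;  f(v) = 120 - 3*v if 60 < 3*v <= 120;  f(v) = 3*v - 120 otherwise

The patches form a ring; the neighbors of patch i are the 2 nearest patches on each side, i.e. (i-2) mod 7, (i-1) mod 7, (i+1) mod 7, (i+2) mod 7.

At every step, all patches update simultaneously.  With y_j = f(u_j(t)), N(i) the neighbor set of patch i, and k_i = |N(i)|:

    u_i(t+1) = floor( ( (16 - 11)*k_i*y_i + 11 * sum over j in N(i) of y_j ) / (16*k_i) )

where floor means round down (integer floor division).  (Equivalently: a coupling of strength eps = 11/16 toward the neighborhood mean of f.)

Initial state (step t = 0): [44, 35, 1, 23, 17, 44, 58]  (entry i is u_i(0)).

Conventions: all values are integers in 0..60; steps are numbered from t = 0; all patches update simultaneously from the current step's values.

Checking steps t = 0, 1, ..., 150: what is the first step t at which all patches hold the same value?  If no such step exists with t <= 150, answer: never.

Answer: never
Key observation: The state at step 13 reappears at step 18 — the system is in a cycle of period 5 from step 13 on.  No step 0..18 is synchronized, and the cycle repeats forever, so no step up to 150 (or ever) has all patches equal.

Derivation:
t=0: [44, 35, 1, 23, 17, 44, 58]  (not all equal)
t=1: [18, 25, 23, 29, 36, 32, 32]  (not all equal)
t=2: [41, 41, 40, 33, 26, 28, 30]  (not all equal)
t=3: [12, 10, 11, 20, 28, 27, 23]  (not all equal)
t=4: [37, 40, 38, 42, 42, 43, 40]  (not all equal)
t=5: [5, 3, 5, 5, 5, 6, 4]  (not all equal)
t=6: [13, 12, 13, 14, 15, 15, 13]  (not all equal)
t=7: [39, 38, 40, 41, 42, 42, 40]  (not all equal)
t=8: [3, 2, 3, 4, 3, 3, 3]  (not all equal)
t=9: [8, 8, 9, 9, 9, 9, 8]  (not all equal)
t=10: [25, 25, 25, 26, 26, 25, 25]  (not all equal)
t=11: [45, 44, 43, 43, 43, 43, 44]  (not all equal)
t=12: [11, 11, 10, 9, 9, 10, 11]  (not all equal)
t=13: [31, 31, 30, 29, 29, 30, 31]  (not all equal)
t=14: [28, 28, 30, 30, 30, 30, 28]  (not all equal)
t=15: [33, 33, 32, 31, 31, 32, 33]  (not all equal)
t=16: [22, 22, 24, 24, 24, 24, 22]  (not all equal)
t=17: [51, 51, 50, 49, 49, 50, 51]  (not all equal)
t=18: [31, 31, 30, 29, 29, 30, 31]  (not all equal)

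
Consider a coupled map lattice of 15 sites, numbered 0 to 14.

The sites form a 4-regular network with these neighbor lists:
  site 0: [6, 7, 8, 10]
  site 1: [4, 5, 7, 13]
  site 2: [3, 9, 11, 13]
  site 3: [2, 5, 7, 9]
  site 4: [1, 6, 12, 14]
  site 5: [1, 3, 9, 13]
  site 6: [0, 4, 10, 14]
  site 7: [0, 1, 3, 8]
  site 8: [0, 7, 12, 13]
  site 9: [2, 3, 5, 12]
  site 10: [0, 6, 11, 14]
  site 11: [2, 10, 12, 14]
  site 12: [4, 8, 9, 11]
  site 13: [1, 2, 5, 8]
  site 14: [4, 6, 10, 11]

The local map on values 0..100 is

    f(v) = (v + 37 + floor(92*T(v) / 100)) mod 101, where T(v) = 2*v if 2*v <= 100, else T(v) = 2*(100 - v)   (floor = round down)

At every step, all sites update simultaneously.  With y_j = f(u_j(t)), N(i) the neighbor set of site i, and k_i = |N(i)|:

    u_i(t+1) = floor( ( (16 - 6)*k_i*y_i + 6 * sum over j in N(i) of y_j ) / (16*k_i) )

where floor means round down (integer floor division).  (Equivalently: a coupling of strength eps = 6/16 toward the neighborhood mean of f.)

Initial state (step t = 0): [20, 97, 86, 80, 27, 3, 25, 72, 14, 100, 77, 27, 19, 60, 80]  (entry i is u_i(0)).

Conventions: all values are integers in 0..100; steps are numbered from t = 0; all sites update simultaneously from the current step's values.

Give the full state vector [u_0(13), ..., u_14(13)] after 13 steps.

Answer: [67, 66, 66, 66, 67, 66, 67, 66, 67, 66, 66, 66, 66, 66, 66]

Derivation:
t=0: [20, 97, 86, 80, 27, 3, 25, 72, 14, 100, 77, 27, 19, 60, 80]
t=1: [76, 41, 45, 50, 25, 46, 24, 61, 76, 44, 49, 30, 69, 62, 40]
t=2: [54, 52, 60, 72, 20, 65, 20, 65, 58, 62, 59, 36, 52, 64, 40]
t=3: [74, 74, 64, 61, 85, 65, 84, 66, 70, 67, 67, 48, 72, 67, 58]
t=4: [57, 58, 66, 66, 52, 64, 53, 62, 60, 63, 62, 69, 59, 62, 66]
t=5: [71, 70, 64, 64, 73, 66, 73, 67, 69, 66, 67, 63, 69, 67, 66]
t=6: [60, 61, 65, 65, 59, 63, 59, 62, 62, 64, 62, 65, 62, 63, 63]
t=7: [68, 67, 65, 65, 69, 66, 69, 67, 67, 66, 67, 65, 67, 66, 67]
t=8: [62, 63, 64, 64, 62, 64, 62, 63, 63, 64, 63, 64, 63, 63, 63]
t=9: [67, 66, 66, 66, 67, 66, 67, 66, 67, 66, 66, 66, 66, 66, 66]
t=10: [63, 63, 64, 64, 63, 64, 63, 63, 63, 64, 63, 64, 63, 63, 63]
t=11: [67, 66, 66, 66, 67, 66, 67, 66, 67, 66, 66, 66, 66, 66, 66]
t=12: [63, 63, 64, 64, 63, 64, 63, 63, 63, 64, 63, 64, 63, 63, 63]
t=13: [67, 66, 66, 66, 67, 66, 67, 66, 67, 66, 66, 66, 66, 66, 66]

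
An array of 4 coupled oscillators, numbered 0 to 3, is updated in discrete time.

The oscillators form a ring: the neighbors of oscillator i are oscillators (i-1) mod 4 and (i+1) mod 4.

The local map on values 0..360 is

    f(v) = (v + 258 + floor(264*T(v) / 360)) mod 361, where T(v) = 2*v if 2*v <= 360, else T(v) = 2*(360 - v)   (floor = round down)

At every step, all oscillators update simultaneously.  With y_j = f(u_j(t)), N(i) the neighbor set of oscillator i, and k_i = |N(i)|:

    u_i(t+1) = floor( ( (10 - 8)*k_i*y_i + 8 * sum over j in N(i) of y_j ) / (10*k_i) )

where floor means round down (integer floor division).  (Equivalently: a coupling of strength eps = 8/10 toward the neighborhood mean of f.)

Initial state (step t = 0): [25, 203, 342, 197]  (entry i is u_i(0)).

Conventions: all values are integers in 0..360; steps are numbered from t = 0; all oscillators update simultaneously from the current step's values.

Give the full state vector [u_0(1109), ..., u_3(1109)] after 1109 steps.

Simulating step by step:
t=0: [25, 203, 342, 197]
t=1: [329, 299, 318, 300]
t=2: [282, 275, 283, 275]
t=3: [295, 293, 295, 293]
t=4: [287, 287, 287, 287]
t=5: [291, 291, 291, 291]
t=6: [289, 289, 289, 289]
t=7: [290, 290, 290, 290]
t=8: [289, 289, 289, 289]

Answer: [290, 290, 290, 290]
Key observation: The state at step 6, [289, 289, 289, 289], reappears at step 8: the system is in a cycle of period 2 from step 6 on.  Therefore the state at step 1109 equals the state at step 6 + ((1109 - 6) mod 2) = 7, which is [290, 290, 290, 290].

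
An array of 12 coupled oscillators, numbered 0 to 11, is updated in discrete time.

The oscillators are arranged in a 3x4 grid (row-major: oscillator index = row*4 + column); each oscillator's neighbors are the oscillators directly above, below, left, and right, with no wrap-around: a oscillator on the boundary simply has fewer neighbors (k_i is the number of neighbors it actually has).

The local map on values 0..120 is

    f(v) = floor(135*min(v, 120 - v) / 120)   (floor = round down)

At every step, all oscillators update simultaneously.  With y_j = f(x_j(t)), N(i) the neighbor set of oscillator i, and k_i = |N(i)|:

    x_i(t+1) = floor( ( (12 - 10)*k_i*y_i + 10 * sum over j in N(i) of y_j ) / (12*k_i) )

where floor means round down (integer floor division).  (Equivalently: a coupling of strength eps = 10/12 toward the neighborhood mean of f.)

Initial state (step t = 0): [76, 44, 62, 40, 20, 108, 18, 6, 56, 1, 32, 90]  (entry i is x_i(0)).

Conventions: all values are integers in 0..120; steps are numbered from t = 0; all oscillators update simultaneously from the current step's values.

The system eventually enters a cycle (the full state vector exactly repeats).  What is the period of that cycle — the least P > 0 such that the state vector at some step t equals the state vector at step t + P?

Answer: 4
Key observation: The state at step 10, [60, 60, 60, 60, 60, 60, 60, 60, 60, 60, 60, 60], reappears at step 14 — and no state repeats earlier — so the cycle the system enters has period 4.

Derivation:
t=0: [76, 44, 62, 40, 20, 108, 18, 6, 56, 1, 32, 90]
t=1: [37, 43, 42, 37, 38, 21, 28, 28, 20, 31, 21, 23]
t=2: [44, 38, 41, 39, 30, 36, 31, 32, 35, 24, 28, 26]
t=3: [39, 44, 40, 41, 41, 35, 37, 35, 31, 35, 30, 32]
t=4: [46, 43, 45, 42, 39, 42, 39, 40, 41, 35, 37, 36]
t=5: [46, 49, 46, 47, 47, 43, 45, 43, 41, 43, 40, 42]
t=6: [53, 50, 52, 49, 48, 50, 48, 49, 49, 46, 47, 46]
t=7: [55, 57, 55, 56, 56, 54, 55, 53, 52, 53, 52, 53]
t=8: [63, 61, 62, 60, 60, 61, 59, 60, 60, 58, 59, 58]
t=9: [66, 65, 66, 66, 65, 66, 66, 66, 66, 66, 65, 66]
t=10: [60, 60, 60, 60, 60, 60, 60, 60, 60, 60, 60, 60]
t=11: [67, 67, 67, 67, 67, 67, 67, 67, 67, 67, 67, 67]
t=12: [59, 59, 59, 59, 59, 59, 59, 59, 59, 59, 59, 59]
t=13: [66, 66, 66, 66, 66, 66, 66, 66, 66, 66, 66, 66]
t=14: [60, 60, 60, 60, 60, 60, 60, 60, 60, 60, 60, 60]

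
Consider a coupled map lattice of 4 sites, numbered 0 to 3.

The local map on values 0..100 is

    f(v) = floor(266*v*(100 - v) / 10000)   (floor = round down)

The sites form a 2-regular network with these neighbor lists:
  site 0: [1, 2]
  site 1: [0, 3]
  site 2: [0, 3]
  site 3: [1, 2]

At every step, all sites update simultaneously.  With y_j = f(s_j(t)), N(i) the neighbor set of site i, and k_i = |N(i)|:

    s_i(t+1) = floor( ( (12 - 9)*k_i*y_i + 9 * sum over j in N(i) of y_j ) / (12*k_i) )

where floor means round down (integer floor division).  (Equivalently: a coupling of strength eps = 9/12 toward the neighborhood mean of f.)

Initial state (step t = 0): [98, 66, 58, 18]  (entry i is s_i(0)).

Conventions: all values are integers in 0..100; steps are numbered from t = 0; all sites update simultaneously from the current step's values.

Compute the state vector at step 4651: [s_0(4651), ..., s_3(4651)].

Answer: [62, 62, 62, 62]
Key observation: The state at step 4, [62, 62, 62, 62], reappears at step 5: the system is in a cycle of period 1 from step 4 on.  Therefore the state at step 4651 equals the state at step 4 + ((4651 - 4) mod 1) = 4, which is [62, 62, 62, 62].

Derivation:
t=0: [98, 66, 58, 18]
t=1: [47, 31, 32, 55]
t=2: [58, 63, 63, 58]
t=3: [62, 63, 63, 62]
t=4: [62, 62, 62, 62]
t=5: [62, 62, 62, 62]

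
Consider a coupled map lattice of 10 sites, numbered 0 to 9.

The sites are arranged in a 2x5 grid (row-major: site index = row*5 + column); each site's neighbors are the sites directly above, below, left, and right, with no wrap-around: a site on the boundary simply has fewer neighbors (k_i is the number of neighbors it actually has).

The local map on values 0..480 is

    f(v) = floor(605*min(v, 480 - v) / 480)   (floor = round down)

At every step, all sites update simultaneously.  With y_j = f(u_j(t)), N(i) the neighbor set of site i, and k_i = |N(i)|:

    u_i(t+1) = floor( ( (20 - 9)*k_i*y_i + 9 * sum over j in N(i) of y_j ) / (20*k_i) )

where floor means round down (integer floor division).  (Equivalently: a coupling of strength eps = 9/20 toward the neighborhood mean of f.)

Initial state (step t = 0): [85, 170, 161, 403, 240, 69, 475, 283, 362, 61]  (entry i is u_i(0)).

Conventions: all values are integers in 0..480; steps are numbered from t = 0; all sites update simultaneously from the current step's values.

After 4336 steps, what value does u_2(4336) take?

Answer: u_2(4336) = 279
Key observation: The state at step 18, [236, 250, 279, 298, 301, 236, 250, 279, 298, 301], reappears at step 26: the system is in a cycle of period 8 from step 18 on.  Therefore the state at step 4336 equals the state at step 18 + ((4336 - 18) mod 8) = 24, which is [236, 250, 279, 291, 289, 236, 250, 279, 291, 289].

Derivation:
t=0: [85, 170, 161, 403, 240, 69, 475, 283, 362, 61]
t=1: [126, 164, 194, 151, 205, 72, 85, 189, 144, 143]
t=2: [153, 189, 229, 206, 225, 109, 138, 210, 190, 197]
t=3: [189, 228, 272, 263, 269, 157, 191, 250, 247, 253]
t=4: [239, 268, 271, 273, 271, 215, 247, 278, 288, 282]
t=5: [286, 275, 261, 258, 259, 282, 279, 259, 247, 250]
t=6: [248, 257, 274, 280, 280, 248, 256, 276, 288, 287]
t=7: [289, 279, 260, 251, 249, 289, 279, 258, 245, 244]
t=8: [242, 254, 275, 288, 291, 242, 254, 277, 292, 295]
t=9: [295, 282, 259, 242, 237, 295, 281, 256, 239, 234]
t=10: [236, 251, 277, 296, 297, 236, 252, 279, 296, 296]
t=11: [294, 284, 256, 234, 230, 294, 283, 255, 234, 230]
t=12: [236, 250, 278, 291, 290, 237, 251, 279, 291, 290]
t=13: [295, 284, 256, 240, 238, 295, 284, 256, 240, 238]
t=14: [236, 250, 279, 298, 299, 236, 250, 279, 298, 299]
t=15: [295, 284, 254, 232, 228, 295, 284, 254, 232, 228]
t=16: [236, 250, 279, 290, 288, 236, 250, 279, 290, 288]
t=17: [295, 284, 256, 241, 241, 295, 284, 256, 241, 241]
t=18: [236, 250, 279, 298, 301, 236, 250, 279, 298, 301]
t=19: [295, 284, 254, 232, 225, 295, 284, 254, 232, 225]
t=20: [236, 250, 279, 289, 285, 236, 250, 279, 289, 285]
t=21: [295, 284, 256, 242, 243, 295, 284, 256, 242, 243]
t=22: [236, 250, 279, 296, 298, 236, 250, 279, 296, 298]
t=23: [295, 284, 255, 234, 229, 295, 284, 255, 234, 229]
t=24: [236, 250, 279, 291, 289, 236, 250, 279, 291, 289]
t=25: [295, 284, 256, 240, 239, 295, 284, 256, 240, 239]
t=26: [236, 250, 279, 298, 301, 236, 250, 279, 298, 301]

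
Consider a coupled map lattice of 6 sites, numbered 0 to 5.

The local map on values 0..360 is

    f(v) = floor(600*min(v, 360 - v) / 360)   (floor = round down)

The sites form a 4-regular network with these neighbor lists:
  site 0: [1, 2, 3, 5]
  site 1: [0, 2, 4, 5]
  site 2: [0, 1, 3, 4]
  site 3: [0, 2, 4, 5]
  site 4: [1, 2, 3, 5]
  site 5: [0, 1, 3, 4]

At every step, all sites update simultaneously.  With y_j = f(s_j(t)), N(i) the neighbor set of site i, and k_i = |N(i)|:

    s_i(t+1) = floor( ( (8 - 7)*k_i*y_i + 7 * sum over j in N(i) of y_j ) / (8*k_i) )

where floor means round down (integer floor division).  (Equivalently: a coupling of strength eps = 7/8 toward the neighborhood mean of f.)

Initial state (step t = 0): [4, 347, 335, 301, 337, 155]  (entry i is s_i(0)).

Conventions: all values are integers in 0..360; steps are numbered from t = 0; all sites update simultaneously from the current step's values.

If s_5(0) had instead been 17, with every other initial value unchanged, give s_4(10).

Simulating step by step:
t=0: [4, 347, 335, 301, 337, 17]
t=1: [41, 27, 40, 36, 45, 39]
t=2: [60, 65, 62, 67, 61, 62]
t=3: [105, 102, 104, 102, 105, 104]
t=4: [171, 173, 172, 173, 171, 172]
t=5: [286, 285, 286, 285, 286, 286]
t=6: [123, 123, 123, 123, 123, 123]
t=7: [205, 205, 205, 205, 205, 205]
t=8: [258, 258, 258, 258, 258, 258]
t=9: [170, 170, 170, 170, 170, 170]
t=10: [283, 283, 283, 283, 283, 283]

Answer: s_4(10) = 283
Key observation: This trace re-runs the system from the modified initial state.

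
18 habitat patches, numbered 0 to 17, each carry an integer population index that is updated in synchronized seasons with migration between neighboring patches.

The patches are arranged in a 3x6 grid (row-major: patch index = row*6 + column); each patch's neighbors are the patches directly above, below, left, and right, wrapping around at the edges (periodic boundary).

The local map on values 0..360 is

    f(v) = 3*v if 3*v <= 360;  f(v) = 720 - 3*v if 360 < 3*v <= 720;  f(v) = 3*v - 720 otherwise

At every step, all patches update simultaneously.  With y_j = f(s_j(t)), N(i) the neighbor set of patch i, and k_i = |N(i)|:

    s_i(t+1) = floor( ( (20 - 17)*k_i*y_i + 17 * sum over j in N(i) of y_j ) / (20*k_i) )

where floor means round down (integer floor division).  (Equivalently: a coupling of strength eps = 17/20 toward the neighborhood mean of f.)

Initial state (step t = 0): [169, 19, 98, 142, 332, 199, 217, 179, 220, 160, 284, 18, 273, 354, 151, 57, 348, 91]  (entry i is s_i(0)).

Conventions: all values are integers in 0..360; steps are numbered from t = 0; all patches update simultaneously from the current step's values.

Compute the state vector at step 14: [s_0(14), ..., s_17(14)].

Answer: [249, 123, 107, 186, 214, 270, 259, 123, 107, 189, 214, 270, 243, 118, 112, 174, 218, 264]

Derivation:
t=0: [169, 19, 98, 142, 332, 199, 217, 179, 220, 160, 284, 18, 273, 354, 151, 57, 348, 91]
t=1: [105, 227, 188, 252, 226, 191, 127, 139, 218, 175, 209, 134, 205, 180, 224, 264, 229, 168]
t=2: [181, 208, 63, 104, 71, 211, 272, 178, 159, 85, 138, 216, 238, 132, 107, 77, 94, 160]
t=3: [87, 200, 234, 235, 241, 162, 108, 189, 238, 270, 220, 165, 178, 178, 257, 283, 252, 130]
t=4: [222, 149, 43, 53, 73, 209, 223, 158, 67, 58, 84, 235, 261, 136, 79, 60, 116, 194]
t=5: [110, 198, 204, 173, 213, 104, 87, 214, 197, 194, 198, 115, 127, 220, 210, 222, 219, 130]
t=6: [270, 141, 132, 111, 161, 277, 271, 134, 107, 129, 152, 270, 259, 143, 88, 112, 135, 274]
t=7: [132, 261, 306, 311, 252, 126, 131, 260, 311, 316, 246, 134, 130, 242, 309, 314, 246, 137]
t=8: [274, 134, 177, 177, 130, 261, 268, 138, 179, 175, 130, 259, 254, 141, 166, 174, 127, 260]
t=9: [123, 237, 222, 222, 245, 126, 120, 233, 221, 220, 245, 122, 121, 233, 217, 230, 245, 115]
t=10: [279, 96, 48, 41, 92, 277, 284, 98, 51, 42, 96, 278, 282, 100, 44, 46, 88, 278]
t=11: [157, 224, 169, 163, 208, 148, 158, 229, 170, 168, 208, 154, 159, 223, 175, 157, 213, 147]
t=12: [210, 123, 177, 199, 159, 228, 203, 122, 171, 199, 152, 229, 211, 117, 182, 190, 165, 224]
t=13: [137, 261, 210, 168, 174, 93, 136, 269, 209, 176, 172, 102, 140, 257, 216, 159, 183, 88]
t=14: [249, 123, 107, 186, 214, 270, 259, 123, 107, 189, 214, 270, 243, 118, 112, 174, 218, 264]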